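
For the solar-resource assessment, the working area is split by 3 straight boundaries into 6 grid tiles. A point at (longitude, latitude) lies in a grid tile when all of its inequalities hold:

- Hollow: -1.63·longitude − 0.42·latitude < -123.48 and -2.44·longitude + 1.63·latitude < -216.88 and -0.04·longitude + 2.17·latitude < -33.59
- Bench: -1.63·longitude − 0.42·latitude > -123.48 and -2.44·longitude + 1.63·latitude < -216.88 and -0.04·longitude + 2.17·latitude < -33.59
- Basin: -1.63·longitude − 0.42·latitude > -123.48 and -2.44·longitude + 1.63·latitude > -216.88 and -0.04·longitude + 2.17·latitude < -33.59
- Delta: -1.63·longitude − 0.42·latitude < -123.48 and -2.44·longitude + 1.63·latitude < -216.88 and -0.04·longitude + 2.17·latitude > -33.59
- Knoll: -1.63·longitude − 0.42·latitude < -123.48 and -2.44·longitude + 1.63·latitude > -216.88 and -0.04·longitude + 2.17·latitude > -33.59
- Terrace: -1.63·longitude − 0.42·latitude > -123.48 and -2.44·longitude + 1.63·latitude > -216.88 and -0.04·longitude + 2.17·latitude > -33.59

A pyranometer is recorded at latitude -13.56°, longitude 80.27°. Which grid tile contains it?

-1.63·80.27 − 0.42·-13.56 = -125.145, which is < -123.48
-2.44·80.27 + 1.63·-13.56 = -217.962, which is < -216.88
-0.04·80.27 + 2.17·-13.56 = -32.636, which is > -33.59
This sign pattern matches Delta.

Delta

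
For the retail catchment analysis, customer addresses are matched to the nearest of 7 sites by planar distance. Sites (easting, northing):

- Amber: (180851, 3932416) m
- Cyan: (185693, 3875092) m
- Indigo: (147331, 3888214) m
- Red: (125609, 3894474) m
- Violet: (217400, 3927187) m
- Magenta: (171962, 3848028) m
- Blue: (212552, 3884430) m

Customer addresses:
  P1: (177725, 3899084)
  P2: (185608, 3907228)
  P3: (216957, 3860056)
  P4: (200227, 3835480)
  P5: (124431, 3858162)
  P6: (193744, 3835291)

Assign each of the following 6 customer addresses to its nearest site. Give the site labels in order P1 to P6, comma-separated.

P1 → Cyan (d²=639105088.00)
P2 → Amber (d²=657064393.00)
P3 → Blue (d²=613495901.00)
P4 → Magenta (d²=956362529.00)
P5 → Red (d²=1319949028.00)
P6 → Magenta (d²=636686693.00)

Cyan, Amber, Blue, Magenta, Red, Magenta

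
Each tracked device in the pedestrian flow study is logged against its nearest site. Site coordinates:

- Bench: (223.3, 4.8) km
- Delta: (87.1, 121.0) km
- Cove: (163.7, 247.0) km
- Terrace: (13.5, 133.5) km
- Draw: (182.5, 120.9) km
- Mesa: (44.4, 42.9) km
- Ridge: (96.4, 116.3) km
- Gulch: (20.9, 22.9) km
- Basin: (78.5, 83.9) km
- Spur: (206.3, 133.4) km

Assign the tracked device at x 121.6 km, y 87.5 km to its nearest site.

Ridge

Squared distances to each site:
Bench: 17182.180; Delta: 2312.500; Cove: 27212.660; Terrace: 13801.610; Draw: 4824.370; Mesa: 7949.000; Ridge: 1464.480; Gulch: 14313.650; Basin: 1870.570; Spur: 9280.900.
Minimum at Ridge.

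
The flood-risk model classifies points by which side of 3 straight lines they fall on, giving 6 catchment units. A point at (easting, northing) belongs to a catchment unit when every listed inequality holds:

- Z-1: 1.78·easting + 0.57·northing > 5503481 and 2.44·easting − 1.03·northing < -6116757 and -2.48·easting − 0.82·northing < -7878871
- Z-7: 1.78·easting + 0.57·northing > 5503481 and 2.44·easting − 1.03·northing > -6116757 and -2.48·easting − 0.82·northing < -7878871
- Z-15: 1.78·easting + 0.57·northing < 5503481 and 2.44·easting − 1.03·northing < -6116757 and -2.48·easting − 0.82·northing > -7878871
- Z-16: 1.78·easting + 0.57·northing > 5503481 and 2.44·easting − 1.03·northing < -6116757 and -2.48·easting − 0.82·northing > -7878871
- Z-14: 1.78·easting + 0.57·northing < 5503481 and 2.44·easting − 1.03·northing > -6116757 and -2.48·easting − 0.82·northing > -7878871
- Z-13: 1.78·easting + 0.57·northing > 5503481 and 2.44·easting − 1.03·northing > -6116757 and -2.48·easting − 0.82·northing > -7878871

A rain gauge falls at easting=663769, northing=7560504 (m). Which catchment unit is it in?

1.78·663769 + 0.57·7560504 = 5490996.100, which is < 5503481
2.44·663769 − 1.03·7560504 = -6167722.760, which is < -6116757
-2.48·663769 − 0.82·7560504 = -7845760.400, which is > -7878871
This sign pattern matches Z-15.

Z-15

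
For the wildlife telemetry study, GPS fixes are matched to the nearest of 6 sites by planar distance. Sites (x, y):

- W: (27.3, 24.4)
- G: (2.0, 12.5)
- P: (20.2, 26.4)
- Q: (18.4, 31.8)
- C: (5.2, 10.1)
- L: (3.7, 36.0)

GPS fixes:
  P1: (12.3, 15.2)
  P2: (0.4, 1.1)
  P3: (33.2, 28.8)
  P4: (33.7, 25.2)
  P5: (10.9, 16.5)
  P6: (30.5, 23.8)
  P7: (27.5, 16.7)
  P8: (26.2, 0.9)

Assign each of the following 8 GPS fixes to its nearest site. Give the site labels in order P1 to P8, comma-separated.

P1 → C (d²=76.42)
P2 → C (d²=104.04)
P3 → W (d²=54.17)
P4 → W (d²=41.60)
P5 → C (d²=73.45)
P6 → W (d²=10.60)
P7 → W (d²=59.33)
P8 → C (d²=525.64)

C, C, W, W, C, W, W, C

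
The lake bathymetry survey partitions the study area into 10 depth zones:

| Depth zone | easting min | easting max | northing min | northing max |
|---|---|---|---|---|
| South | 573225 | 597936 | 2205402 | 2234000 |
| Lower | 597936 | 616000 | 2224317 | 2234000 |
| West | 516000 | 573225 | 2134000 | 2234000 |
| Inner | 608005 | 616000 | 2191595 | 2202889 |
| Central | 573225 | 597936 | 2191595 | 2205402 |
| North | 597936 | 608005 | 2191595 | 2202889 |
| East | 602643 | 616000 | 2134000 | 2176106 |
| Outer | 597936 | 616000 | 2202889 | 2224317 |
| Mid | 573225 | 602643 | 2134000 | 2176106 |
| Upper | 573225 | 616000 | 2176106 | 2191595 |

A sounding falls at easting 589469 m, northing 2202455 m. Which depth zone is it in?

The point has easting = 589469 and northing = 2202455.
Only Central satisfies 573225 ≤ easting ≤ 597936 and 2191595 ≤ northing ≤ 2205402.

Central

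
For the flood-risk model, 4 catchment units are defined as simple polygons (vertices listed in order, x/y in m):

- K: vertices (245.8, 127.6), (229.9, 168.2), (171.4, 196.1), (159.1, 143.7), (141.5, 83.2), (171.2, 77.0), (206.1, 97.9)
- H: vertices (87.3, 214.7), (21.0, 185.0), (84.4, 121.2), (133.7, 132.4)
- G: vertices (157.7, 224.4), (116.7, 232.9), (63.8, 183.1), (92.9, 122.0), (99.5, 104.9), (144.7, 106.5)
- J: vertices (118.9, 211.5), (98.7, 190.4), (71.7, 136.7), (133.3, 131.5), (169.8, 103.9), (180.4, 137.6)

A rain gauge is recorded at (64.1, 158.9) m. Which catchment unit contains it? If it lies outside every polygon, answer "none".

Cast a ray rightward from (64.1, 158.9). For each polygon, the edges (by vertex number in listed order) whose endpoints lie on opposite sides of y = 158.9, where each meets that height, and whether that is right or left of the point:
K: 1–2 at x≈233.54 (right), 3–4 at x≈162.67 (right) → 2 crossings.
H: 2–3 at x≈46.94 (left), 4–1 at x≈118.76 (right) → 1 crossing.
G: 3–4 at x≈75.33 (right), 6–1 at x≈150.48 (right) → 2 crossings.
J: 2–3 at x≈82.86 (right), 6–1 at x≈162.67 (right) → 2 crossings.
Only H has an odd count, so the point is inside H.

H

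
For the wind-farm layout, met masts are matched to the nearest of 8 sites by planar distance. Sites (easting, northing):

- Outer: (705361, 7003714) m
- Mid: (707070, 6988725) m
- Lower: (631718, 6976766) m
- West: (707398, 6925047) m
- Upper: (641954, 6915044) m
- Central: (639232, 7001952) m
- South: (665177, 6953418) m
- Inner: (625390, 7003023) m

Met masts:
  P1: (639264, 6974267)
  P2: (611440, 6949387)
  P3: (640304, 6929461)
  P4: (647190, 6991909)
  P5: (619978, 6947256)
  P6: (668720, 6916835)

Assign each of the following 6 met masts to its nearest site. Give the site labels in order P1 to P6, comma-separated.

Lower, Lower, Upper, Central, Lower, Upper

P1 → Lower (d²=63187117.00)
P2 → Lower (d²=1160806925.00)
P3 → Upper (d²=210572389.00)
P4 → Central (d²=164191613.00)
P5 → Lower (d²=1008667700.00)
P6 → Upper (d²=719626437.00)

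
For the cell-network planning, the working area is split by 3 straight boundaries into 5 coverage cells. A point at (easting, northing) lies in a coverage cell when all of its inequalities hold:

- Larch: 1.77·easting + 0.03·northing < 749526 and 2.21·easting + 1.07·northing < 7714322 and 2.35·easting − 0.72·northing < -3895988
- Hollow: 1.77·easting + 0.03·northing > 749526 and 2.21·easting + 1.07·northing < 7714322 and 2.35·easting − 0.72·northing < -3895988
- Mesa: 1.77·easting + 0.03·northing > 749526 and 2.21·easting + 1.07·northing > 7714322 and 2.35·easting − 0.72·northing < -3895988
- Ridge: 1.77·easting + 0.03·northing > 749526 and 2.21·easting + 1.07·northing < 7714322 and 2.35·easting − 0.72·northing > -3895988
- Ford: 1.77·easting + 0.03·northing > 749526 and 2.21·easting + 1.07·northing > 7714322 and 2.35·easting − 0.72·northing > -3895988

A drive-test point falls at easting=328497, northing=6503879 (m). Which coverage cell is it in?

1.77·328497 + 0.03·6503879 = 776556.060, which is > 749526
2.21·328497 + 1.07·6503879 = 7685128.900, which is < 7714322
2.35·328497 − 0.72·6503879 = -3910824.930, which is < -3895988
This sign pattern matches Hollow.

Hollow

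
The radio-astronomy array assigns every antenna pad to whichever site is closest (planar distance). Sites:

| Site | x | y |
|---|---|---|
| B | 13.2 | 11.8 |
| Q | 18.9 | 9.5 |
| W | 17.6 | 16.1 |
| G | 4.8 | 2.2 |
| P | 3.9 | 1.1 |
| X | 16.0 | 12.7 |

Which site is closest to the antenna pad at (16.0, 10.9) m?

X

Squared distances to each site:
B: 8.650; Q: 10.370; W: 29.600; G: 201.130; P: 242.450; X: 3.240.
Minimum at X.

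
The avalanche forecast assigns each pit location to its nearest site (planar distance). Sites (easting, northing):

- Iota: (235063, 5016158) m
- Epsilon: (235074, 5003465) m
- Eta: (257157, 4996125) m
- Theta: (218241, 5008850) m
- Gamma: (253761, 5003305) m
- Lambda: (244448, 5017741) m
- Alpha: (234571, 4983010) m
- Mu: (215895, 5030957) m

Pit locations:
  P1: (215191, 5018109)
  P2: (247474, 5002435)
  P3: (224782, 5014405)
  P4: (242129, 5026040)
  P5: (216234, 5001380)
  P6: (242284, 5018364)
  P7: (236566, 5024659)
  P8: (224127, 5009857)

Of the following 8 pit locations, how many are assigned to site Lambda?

2

P1 → Theta
P2 → Gamma
P3 → Theta
P4 → Lambda
P5 → Theta
P6 → Lambda
P7 → Iota
P8 → Theta
2 of the 8 go to Lambda.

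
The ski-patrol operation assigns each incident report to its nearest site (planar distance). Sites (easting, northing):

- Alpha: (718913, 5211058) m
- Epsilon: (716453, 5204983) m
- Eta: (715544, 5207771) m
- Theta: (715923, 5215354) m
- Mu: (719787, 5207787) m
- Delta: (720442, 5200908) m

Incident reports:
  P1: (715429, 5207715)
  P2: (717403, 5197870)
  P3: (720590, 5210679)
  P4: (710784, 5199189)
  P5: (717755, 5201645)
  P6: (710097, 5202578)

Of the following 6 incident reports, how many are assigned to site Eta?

P1 → Eta
P2 → Delta
P3 → Alpha
P4 → Epsilon
P5 → Delta
P6 → Epsilon
1 of the 6 goes to Eta.

1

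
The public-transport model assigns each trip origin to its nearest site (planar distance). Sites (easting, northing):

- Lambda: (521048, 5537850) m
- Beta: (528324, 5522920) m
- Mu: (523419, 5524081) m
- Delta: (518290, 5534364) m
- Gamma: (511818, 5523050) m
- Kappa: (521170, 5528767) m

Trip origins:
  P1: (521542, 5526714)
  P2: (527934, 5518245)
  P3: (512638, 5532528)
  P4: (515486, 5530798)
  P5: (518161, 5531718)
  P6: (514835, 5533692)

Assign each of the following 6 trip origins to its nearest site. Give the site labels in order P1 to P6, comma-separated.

Kappa, Beta, Delta, Delta, Delta, Delta

P1 → Kappa (d²=4353193.00)
P2 → Beta (d²=22007725.00)
P3 → Delta (d²=35316000.00)
P4 → Delta (d²=20578772.00)
P5 → Delta (d²=7017957.00)
P6 → Delta (d²=12388609.00)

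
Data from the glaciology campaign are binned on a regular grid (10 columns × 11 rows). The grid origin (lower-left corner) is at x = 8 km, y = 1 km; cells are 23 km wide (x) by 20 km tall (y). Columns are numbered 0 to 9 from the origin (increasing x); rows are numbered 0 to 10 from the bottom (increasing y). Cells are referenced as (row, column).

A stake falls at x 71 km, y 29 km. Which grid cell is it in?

(1, 2)

Column index: ⌊(71 − 8) / 23⌋ = ⌊2.739⌋ = 2
Row offset from origin: ⌊(29 − 1) / 20⌋ = ⌊1.400⌋ = 1 → row 1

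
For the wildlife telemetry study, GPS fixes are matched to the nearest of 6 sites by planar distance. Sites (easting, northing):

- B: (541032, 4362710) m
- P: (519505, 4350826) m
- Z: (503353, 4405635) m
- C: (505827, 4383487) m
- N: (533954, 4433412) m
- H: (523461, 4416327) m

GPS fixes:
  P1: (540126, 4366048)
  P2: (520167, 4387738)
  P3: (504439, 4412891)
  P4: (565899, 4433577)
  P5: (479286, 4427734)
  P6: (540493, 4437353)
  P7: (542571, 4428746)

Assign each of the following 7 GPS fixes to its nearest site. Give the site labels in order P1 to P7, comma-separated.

B, C, Z, N, Z, N, N

P1 → B (d²=11963080.00)
P2 → C (d²=223706601.00)
P3 → Z (d²=53828932.00)
P4 → N (d²=1020510250.00)
P5 → Z (d²=1067586290.00)
P6 → N (d²=58290002.00)
P7 → N (d²=96024245.00)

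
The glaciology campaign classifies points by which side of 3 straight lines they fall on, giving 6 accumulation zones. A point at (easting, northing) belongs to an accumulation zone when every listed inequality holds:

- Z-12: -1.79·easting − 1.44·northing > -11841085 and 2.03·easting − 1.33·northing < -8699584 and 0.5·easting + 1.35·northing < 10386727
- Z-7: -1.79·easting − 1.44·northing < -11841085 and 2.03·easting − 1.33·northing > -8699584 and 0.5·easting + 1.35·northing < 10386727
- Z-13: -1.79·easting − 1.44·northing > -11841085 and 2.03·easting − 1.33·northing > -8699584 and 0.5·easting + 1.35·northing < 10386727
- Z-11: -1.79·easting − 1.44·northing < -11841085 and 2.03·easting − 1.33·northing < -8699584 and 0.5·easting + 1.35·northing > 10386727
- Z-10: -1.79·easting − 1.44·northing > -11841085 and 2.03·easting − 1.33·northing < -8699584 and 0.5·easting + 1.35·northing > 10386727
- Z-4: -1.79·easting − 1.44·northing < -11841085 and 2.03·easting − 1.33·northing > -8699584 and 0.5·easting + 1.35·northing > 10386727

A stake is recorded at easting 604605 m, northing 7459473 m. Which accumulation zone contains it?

-1.79·604605 − 1.44·7459473 = -11823884.070, which is > -11841085
2.03·604605 − 1.33·7459473 = -8693750.940, which is > -8699584
0.5·604605 + 1.35·7459473 = 10372591.050, which is < 10386727
This sign pattern matches Z-13.

Z-13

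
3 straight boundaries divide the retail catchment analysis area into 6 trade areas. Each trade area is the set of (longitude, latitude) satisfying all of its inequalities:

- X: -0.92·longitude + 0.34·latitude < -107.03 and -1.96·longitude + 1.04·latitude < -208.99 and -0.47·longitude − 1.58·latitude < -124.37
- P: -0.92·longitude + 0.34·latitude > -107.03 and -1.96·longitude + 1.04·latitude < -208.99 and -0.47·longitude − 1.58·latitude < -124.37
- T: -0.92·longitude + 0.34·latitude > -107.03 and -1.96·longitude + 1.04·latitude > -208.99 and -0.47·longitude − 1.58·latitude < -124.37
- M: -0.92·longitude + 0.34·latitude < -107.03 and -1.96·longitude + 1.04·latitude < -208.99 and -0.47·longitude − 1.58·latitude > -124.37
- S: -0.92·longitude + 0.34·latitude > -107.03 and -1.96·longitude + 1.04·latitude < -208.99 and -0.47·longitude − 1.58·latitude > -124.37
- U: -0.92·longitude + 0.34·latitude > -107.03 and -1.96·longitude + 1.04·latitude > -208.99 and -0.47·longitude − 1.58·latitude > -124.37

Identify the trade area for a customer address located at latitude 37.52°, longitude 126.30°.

U

-0.92·126.30 + 0.34·37.52 = -103.439, which is > -107.03
-1.96·126.30 + 1.04·37.52 = -208.527, which is > -208.99
-0.47·126.30 − 1.58·37.52 = -118.643, which is > -124.37
This sign pattern matches U.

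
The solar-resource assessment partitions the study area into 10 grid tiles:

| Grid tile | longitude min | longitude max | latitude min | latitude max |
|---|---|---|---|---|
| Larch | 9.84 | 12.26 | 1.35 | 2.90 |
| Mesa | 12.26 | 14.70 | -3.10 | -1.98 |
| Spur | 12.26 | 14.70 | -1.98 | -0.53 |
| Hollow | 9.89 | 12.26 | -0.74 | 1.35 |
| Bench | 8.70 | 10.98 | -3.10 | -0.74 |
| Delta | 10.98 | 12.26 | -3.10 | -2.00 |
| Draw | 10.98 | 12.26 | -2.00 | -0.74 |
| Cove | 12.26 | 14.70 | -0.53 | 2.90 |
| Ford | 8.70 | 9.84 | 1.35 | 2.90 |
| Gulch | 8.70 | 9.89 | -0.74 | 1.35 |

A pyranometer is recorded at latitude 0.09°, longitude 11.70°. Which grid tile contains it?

Hollow

The point has longitude = 11.70 and latitude = 0.09.
Only Hollow satisfies 9.89 ≤ longitude ≤ 12.26 and -0.74 ≤ latitude ≤ 1.35.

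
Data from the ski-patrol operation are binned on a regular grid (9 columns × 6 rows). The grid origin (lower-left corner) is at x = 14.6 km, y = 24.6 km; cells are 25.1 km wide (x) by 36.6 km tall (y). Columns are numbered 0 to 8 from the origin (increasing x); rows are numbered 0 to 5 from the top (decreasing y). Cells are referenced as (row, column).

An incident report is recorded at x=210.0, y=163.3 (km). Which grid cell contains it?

Column index: ⌊(210.0 − 14.6) / 25.1⌋ = ⌊7.785⌋ = 7
Row offset from origin: ⌊(163.3 − 24.6) / 36.6⌋ = ⌊3.790⌋ = 3 → row 2 (counted from top)

(2, 7)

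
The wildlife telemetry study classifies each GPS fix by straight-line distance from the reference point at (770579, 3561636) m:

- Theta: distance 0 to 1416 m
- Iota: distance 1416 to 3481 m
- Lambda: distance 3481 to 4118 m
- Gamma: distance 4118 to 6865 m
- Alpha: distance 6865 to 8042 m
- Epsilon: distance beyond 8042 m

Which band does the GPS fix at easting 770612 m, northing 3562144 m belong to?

Distance = √((770612−770579)² + (3562144−3561636)²) = √(1089.000 + 258064.000) = 509.071 m.
0 ≤ 509.071 < 1416 → Theta.

Theta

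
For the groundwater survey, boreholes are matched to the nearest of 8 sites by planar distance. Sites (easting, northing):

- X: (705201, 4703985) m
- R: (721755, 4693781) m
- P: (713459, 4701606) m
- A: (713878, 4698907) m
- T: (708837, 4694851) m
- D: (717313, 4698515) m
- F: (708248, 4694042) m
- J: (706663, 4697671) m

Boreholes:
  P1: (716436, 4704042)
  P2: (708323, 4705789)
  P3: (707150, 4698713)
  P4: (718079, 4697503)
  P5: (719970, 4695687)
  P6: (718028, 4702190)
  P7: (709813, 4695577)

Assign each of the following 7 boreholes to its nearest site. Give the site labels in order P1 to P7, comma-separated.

P, X, J, D, R, D, T

P1 → P (d²=14796625.00)
P2 → X (d²=13001300.00)
P3 → J (d²=1322933.00)
P4 → D (d²=1610900.00)
P5 → R (d²=6819061.00)
P6 → D (d²=14016850.00)
P7 → T (d²=1479652.00)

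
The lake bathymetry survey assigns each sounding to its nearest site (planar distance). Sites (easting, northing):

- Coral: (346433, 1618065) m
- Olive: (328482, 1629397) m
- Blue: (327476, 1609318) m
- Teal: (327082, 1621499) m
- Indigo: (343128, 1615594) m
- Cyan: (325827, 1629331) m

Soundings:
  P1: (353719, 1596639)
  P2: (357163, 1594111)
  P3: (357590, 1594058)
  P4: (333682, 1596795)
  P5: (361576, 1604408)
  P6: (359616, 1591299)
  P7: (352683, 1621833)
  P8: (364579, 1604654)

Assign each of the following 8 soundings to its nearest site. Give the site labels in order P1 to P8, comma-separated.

P1 → Indigo (d²=471461306.00)
P2 → Indigo (d²=658500514.00)
P3 → Indigo (d²=672948740.00)
P4 → Blue (d²=195339965.00)
P5 → Coral (d²=415824098.00)
P6 → Indigo (d²=862101169.00)
P7 → Coral (d²=53260324.00)
P8 → Coral (d²=509132237.00)

Indigo, Indigo, Indigo, Blue, Coral, Indigo, Coral, Coral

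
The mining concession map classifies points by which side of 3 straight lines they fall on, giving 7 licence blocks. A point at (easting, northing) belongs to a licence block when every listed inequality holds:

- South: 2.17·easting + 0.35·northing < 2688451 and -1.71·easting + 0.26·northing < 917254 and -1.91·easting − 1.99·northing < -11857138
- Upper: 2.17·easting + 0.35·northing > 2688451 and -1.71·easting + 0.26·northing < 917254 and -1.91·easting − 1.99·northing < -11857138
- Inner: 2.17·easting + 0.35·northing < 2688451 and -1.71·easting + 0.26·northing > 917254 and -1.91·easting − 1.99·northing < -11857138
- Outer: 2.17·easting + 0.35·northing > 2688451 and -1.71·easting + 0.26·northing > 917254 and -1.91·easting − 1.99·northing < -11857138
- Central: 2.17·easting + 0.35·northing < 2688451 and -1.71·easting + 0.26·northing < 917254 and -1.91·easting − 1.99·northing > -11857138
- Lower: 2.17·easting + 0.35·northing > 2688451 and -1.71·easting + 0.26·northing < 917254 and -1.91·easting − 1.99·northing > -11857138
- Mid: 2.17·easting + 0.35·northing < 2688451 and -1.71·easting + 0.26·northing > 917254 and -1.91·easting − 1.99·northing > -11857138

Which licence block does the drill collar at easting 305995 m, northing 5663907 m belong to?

Mid

2.17·305995 + 0.35·5663907 = 2646376.600, which is < 2688451
-1.71·305995 + 0.26·5663907 = 949364.370, which is > 917254
-1.91·305995 − 1.99·5663907 = -11855625.380, which is > -11857138
This sign pattern matches Mid.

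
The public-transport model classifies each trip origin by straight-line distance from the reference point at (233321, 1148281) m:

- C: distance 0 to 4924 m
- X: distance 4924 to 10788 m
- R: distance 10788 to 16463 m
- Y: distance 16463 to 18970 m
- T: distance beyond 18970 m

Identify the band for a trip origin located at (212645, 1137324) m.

Distance = √((212645−233321)² + (1137324−1148281)²) = √(427496976.000 + 120055849.000) = 23399.847 m.
18970 ≤ 23399.847 < ∞ → T.

T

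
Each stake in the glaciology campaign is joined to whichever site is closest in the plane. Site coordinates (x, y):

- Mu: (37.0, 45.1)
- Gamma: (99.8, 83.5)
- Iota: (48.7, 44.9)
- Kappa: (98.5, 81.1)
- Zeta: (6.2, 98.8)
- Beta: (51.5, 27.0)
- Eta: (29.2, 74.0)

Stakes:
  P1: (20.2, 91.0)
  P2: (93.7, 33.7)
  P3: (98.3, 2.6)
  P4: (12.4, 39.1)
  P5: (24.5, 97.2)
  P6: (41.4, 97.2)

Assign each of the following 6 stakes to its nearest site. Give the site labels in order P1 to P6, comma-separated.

Zeta, Beta, Beta, Mu, Zeta, Eta

P1 → Zeta (d²=256.84)
P2 → Beta (d²=1825.73)
P3 → Beta (d²=2785.60)
P4 → Mu (d²=641.16)
P5 → Zeta (d²=337.45)
P6 → Eta (d²=687.08)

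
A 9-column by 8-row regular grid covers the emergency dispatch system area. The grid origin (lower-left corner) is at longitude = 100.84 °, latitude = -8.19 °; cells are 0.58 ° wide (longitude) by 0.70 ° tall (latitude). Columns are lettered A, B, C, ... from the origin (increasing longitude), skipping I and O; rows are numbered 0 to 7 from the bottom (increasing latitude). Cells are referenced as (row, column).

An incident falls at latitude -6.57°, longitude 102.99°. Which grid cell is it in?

Column index: ⌊(102.99 − 100.84) / 0.58⌋ = ⌊3.707⌋ = 3 → column D
Row offset from origin: ⌊(-6.57 − -8.19) / 0.70⌋ = ⌊2.314⌋ = 2 → row 2

(2, D)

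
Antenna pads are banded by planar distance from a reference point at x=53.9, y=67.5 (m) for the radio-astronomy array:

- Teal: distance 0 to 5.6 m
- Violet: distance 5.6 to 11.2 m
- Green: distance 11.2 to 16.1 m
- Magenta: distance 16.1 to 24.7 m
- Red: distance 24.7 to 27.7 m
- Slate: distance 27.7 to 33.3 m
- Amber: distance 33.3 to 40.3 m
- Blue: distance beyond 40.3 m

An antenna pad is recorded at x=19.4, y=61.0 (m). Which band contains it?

Distance = √((19.4−53.9)² + (61.0−67.5)²) = √(1190.250 + 42.250) = 35.107 m.
33.3 ≤ 35.107 < 40.3 → Amber.

Amber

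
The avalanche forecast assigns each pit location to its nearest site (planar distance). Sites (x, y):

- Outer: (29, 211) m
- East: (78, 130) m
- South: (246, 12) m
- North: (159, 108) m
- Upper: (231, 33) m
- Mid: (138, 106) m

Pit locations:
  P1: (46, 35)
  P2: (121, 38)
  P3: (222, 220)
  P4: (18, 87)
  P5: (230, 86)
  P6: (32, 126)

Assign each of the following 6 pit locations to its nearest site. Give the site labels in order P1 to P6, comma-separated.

East, Mid, North, East, Upper, East

P1 → East (d²=10049.00)
P2 → Mid (d²=4913.00)
P3 → North (d²=16513.00)
P4 → East (d²=5449.00)
P5 → Upper (d²=2810.00)
P6 → East (d²=2132.00)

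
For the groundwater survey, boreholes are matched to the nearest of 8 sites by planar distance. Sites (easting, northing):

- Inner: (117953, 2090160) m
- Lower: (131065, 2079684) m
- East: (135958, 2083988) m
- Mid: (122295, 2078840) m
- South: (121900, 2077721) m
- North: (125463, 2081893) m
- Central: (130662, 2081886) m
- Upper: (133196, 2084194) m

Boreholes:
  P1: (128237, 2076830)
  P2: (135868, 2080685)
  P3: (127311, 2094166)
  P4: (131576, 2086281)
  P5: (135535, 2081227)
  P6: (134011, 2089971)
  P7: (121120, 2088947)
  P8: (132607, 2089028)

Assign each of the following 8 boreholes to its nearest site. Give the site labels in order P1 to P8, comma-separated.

Lower, East, Inner, Upper, East, Upper, Inner, Upper

P1 → Lower (d²=16142900.00)
P2 → East (d²=10917909.00)
P3 → Inner (d²=103620200.00)
P4 → Upper (d²=6979969.00)
P5 → East (d²=7802050.00)
P6 → Upper (d²=34037954.00)
P7 → Inner (d²=11501258.00)
P8 → Upper (d²=23714477.00)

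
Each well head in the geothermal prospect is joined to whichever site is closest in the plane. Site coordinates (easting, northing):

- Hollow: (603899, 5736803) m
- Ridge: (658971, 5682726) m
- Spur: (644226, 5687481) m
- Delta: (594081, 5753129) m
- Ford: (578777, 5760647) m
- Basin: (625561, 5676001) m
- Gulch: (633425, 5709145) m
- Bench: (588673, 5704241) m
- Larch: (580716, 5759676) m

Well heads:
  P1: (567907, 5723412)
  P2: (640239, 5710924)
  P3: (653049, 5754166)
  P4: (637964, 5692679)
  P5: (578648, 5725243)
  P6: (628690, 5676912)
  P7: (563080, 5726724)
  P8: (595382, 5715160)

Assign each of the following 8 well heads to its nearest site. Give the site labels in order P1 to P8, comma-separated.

Bench, Gulch, Gulch, Spur, Bench, Basin, Bench, Bench

P1 → Bench (d²=798753997.00)
P2 → Gulch (d²=49595437.00)
P3 → Gulch (d²=2411991817.00)
P4 → Spur (d²=66231848.00)
P5 → Bench (d²=541584629.00)
P6 → Basin (d²=10620562.00)
P7 → Bench (d²=1160486938.00)
P8 → Bench (d²=164235242.00)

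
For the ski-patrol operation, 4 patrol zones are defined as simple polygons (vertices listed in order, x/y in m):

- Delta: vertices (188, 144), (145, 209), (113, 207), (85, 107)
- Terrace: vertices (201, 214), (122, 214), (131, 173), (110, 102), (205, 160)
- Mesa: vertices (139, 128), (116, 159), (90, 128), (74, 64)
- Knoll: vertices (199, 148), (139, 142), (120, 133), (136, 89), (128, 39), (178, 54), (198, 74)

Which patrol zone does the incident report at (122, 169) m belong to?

Cast a ray rightward from (122, 169). For each polygon, the edges (by vertex number in listed order) whose endpoints lie on opposite sides of y = 169, where each meets that height, and whether that is right or left of the point:
Delta: 1–2 at x≈171.5 (right), 3–4 at x≈102.4 (left) → 1 crossing.
Terrace: 3–4 at x≈129.8 (right), 5–1 at x≈204.3 (right) → 2 crossings.
Mesa: no edge straddles that height → 0 crossings.
Knoll: no edge straddles that height → 0 crossings.
Only Delta has an odd count, so the point is inside Delta.

Delta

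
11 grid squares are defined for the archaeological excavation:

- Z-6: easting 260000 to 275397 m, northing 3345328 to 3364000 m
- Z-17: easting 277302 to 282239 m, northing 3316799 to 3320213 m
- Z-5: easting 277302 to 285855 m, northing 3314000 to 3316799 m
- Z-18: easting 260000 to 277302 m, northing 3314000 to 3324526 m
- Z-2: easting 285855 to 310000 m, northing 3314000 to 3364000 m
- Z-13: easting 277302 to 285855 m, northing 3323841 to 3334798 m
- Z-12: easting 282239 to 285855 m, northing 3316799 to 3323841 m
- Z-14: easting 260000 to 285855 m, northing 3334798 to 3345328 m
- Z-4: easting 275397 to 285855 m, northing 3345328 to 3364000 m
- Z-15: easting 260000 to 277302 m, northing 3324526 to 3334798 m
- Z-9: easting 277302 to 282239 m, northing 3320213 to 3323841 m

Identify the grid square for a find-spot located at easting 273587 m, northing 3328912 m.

Z-15

The point has easting = 273587 and northing = 3328912.
Only Z-15 satisfies 260000 ≤ easting ≤ 277302 and 3324526 ≤ northing ≤ 3334798.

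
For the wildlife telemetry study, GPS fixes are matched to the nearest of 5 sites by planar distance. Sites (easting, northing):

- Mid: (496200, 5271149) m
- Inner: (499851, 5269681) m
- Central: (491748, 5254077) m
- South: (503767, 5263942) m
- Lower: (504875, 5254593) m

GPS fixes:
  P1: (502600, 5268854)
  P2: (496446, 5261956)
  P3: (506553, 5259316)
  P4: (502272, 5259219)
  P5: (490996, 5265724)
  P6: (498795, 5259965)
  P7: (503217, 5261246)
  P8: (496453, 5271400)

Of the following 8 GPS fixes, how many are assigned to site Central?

P1 → Inner
P2 → South
P3 → Lower
P4 → South
P5 → Mid
P6 → South
P7 → South
P8 → Mid
0 of the 8 go to Central.

0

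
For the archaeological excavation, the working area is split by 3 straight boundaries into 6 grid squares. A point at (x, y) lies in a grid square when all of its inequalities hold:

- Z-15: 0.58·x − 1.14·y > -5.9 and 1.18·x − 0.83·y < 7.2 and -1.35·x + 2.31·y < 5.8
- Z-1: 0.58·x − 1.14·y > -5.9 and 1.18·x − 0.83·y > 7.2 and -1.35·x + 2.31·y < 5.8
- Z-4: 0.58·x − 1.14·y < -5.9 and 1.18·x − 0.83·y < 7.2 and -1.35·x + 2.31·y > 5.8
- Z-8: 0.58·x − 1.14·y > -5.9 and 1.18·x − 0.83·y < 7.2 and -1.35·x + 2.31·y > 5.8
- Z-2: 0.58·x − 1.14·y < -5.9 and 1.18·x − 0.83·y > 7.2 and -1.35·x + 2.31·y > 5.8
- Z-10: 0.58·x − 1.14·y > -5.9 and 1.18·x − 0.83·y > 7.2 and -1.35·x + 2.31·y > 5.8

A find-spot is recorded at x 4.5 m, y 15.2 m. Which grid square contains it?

Z-4

0.58·4.5 − 1.14·15.2 = -14.718, which is < -5.9
1.18·4.5 − 0.83·15.2 = -7.306, which is < 7.2
-1.35·4.5 + 2.31·15.2 = 29.037, which is > 5.8
This sign pattern matches Z-4.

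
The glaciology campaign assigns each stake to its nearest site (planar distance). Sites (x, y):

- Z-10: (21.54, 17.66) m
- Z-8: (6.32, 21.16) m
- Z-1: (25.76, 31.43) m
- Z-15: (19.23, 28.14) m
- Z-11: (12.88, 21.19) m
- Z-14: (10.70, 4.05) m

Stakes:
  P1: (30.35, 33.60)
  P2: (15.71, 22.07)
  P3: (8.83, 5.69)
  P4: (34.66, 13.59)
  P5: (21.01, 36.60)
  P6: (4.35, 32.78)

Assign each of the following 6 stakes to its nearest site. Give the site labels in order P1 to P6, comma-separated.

Z-1, Z-11, Z-14, Z-10, Z-1, Z-8

P1 → Z-1 (d²=25.78)
P2 → Z-11 (d²=8.78)
P3 → Z-14 (d²=6.19)
P4 → Z-10 (d²=188.70)
P5 → Z-1 (d²=49.29)
P6 → Z-8 (d²=138.91)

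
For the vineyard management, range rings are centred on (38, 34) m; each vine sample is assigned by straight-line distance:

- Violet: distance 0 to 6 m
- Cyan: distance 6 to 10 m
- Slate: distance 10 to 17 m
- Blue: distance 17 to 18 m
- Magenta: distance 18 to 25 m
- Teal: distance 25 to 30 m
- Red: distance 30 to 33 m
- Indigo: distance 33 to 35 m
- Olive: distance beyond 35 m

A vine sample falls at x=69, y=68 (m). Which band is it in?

Distance = √((69−38)² + (68−34)²) = √(961.000 + 1156.000) = 46.011 m.
35 ≤ 46.011 < ∞ → Olive.

Olive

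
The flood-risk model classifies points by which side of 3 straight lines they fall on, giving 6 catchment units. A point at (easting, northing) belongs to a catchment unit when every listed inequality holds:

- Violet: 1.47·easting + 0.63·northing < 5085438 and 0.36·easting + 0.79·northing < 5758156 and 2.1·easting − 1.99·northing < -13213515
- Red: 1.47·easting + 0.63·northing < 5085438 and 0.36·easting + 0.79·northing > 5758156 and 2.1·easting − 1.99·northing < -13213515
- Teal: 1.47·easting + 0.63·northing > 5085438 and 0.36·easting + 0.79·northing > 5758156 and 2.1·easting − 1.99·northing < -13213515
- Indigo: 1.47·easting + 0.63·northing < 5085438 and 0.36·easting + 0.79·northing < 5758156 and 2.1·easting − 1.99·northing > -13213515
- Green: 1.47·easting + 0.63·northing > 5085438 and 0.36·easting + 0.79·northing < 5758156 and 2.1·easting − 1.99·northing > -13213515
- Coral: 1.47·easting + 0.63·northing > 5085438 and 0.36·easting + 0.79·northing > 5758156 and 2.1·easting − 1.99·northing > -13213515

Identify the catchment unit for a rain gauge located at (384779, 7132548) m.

Red

1.47·384779 + 0.63·7132548 = 5059130.370, which is < 5085438
0.36·384779 + 0.79·7132548 = 5773233.360, which is > 5758156
2.1·384779 − 1.99·7132548 = -13385734.620, which is < -13213515
This sign pattern matches Red.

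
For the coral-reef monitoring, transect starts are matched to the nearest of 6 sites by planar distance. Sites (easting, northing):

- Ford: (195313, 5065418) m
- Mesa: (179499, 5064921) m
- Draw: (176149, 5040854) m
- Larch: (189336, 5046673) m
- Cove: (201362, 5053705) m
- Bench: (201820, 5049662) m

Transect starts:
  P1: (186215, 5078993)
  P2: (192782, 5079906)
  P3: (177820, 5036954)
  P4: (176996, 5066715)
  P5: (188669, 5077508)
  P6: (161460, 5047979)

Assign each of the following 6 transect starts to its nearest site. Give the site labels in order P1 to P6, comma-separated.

P1 → Mesa (d²=243125840.00)
P2 → Ford (d²=216308105.00)
P3 → Draw (d²=18002241.00)
P4 → Mesa (d²=9483445.00)
P5 → Ford (d²=190310836.00)
P6 → Draw (d²=266532346.00)

Mesa, Ford, Draw, Mesa, Ford, Draw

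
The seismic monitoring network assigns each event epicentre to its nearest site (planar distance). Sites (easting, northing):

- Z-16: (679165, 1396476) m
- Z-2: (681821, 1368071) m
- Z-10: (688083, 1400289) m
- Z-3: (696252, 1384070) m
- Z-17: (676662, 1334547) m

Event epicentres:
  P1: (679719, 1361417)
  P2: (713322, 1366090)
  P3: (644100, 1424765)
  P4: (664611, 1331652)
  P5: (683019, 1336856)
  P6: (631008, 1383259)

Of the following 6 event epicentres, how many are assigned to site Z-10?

0

P1 → Z-2
P2 → Z-3
P3 → Z-16
P4 → Z-17
P5 → Z-17
P6 → Z-16
0 of the 6 go to Z-10.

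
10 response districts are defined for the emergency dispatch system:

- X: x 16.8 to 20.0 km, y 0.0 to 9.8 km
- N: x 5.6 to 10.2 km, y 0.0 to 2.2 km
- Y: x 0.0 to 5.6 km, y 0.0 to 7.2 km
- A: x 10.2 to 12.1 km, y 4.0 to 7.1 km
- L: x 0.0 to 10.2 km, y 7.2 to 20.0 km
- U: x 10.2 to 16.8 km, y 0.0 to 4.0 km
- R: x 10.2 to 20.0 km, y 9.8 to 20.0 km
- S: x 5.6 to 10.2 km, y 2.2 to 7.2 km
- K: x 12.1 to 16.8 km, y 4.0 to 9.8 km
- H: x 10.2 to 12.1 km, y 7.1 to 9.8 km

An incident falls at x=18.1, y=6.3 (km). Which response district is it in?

The point has x = 18.1 and y = 6.3.
Only X satisfies 16.8 ≤ x ≤ 20.0 and 0.0 ≤ y ≤ 9.8.

X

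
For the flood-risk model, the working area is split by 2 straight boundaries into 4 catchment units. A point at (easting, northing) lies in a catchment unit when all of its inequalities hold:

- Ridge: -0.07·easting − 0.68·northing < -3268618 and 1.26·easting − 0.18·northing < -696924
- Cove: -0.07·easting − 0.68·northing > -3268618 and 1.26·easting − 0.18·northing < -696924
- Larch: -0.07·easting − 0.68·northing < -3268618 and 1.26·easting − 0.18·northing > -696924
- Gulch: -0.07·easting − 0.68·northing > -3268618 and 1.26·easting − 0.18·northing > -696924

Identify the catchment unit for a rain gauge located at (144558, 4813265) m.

Larch

-0.07·144558 − 0.68·4813265 = -3283139.260, which is < -3268618
1.26·144558 − 0.18·4813265 = -684244.620, which is > -696924
This sign pattern matches Larch.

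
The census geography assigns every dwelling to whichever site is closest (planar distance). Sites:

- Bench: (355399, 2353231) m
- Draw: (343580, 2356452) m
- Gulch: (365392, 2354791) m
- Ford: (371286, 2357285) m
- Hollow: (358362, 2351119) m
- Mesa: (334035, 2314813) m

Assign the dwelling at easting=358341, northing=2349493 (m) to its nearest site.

Squared distances to each site:
Bench: 22628008.000; Draw: 266314802.000; Gulch: 77785405.000; Ford: 228288289.000; Hollow: 2644317.000; Mesa: 1793484036.000.
Minimum at Hollow.

Hollow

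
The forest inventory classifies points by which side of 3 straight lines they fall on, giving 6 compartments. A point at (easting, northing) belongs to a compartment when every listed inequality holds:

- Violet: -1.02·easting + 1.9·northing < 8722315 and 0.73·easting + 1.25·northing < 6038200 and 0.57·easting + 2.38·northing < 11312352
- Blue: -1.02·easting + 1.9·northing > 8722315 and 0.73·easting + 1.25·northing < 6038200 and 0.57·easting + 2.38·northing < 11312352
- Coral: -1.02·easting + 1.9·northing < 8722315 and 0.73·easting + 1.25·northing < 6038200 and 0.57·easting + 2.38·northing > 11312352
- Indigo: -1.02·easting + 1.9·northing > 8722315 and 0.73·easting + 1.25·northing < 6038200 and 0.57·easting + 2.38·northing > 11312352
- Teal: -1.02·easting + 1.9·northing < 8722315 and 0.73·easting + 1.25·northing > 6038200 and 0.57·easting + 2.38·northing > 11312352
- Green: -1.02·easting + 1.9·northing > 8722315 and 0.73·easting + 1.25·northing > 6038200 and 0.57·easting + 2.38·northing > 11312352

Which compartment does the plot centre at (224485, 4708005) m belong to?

Teal

-1.02·224485 + 1.9·4708005 = 8716234.800, which is < 8722315
0.73·224485 + 1.25·4708005 = 6048880.300, which is > 6038200
0.57·224485 + 2.38·4708005 = 11333008.350, which is > 11312352
This sign pattern matches Teal.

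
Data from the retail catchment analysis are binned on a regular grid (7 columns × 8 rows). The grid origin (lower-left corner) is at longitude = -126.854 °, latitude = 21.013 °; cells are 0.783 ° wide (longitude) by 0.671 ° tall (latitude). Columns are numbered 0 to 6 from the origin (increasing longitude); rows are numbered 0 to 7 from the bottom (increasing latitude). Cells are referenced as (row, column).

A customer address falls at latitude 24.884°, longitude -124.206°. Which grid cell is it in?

Column index: ⌊(-124.206 − -126.854) / 0.783⌋ = ⌊3.382⌋ = 3
Row offset from origin: ⌊(24.884 − 21.013) / 0.671⌋ = ⌊5.769⌋ = 5 → row 5

(5, 3)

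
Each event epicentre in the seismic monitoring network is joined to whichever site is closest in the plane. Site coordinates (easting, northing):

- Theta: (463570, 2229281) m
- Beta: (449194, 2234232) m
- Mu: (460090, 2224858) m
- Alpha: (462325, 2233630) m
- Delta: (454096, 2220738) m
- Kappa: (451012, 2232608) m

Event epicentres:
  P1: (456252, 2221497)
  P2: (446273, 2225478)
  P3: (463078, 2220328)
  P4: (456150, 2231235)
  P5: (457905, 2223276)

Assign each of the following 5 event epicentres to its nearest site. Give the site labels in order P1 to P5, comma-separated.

Delta, Kappa, Mu, Kappa, Mu

P1 → Delta (d²=5224417.00)
P2 → Kappa (d²=73295021.00)
P3 → Mu (d²=29449044.00)
P4 → Kappa (d²=28284173.00)
P5 → Mu (d²=7276949.00)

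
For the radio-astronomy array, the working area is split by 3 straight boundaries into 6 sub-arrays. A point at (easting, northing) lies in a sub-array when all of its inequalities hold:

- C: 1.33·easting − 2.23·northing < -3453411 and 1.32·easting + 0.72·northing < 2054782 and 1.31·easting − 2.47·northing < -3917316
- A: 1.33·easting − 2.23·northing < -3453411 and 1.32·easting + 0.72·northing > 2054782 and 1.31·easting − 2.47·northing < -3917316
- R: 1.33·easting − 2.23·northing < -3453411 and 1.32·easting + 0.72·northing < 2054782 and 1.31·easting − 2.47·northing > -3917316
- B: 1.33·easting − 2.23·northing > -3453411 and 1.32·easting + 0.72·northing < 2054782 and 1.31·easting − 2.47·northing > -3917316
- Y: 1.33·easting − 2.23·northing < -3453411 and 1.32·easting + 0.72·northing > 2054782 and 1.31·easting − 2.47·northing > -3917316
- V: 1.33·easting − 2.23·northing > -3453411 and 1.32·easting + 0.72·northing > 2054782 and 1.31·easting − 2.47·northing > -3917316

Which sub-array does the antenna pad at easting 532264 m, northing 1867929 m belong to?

1.33·532264 − 2.23·1867929 = -3457570.550, which is < -3453411
1.32·532264 + 0.72·1867929 = 2047497.360, which is < 2054782
1.31·532264 − 2.47·1867929 = -3916518.790, which is > -3917316
This sign pattern matches R.

R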